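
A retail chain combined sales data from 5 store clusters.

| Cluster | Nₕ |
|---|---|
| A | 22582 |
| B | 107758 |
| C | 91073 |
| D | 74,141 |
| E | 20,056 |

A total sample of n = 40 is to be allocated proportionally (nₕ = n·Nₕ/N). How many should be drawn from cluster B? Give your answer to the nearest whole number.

14

N = 22582 + 107758 + 91073 + 74141 + 20056 = 315610.
n_B = 40·107758/315610 = 13.657... → 14.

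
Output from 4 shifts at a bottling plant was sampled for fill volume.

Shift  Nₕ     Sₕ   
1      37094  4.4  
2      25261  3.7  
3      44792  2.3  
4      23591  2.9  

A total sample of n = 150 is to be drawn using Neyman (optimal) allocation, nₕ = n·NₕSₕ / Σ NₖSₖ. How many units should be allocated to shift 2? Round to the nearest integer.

33

Σ NₕSₕ = 37094·4.4 + 25261·3.7 + 44792·2.3 + 23591·2.9 = 428114.8.
Share for 2: 93465.7/428114.8 = 0.21832.
n_2 = 150 × 0.21832 = 32.748... → 33.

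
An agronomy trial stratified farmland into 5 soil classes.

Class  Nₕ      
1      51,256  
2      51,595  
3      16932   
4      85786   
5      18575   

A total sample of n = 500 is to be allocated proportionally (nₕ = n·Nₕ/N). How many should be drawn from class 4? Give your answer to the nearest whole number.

191

Share of class 4 = 85786/224144 = 0.38273.
Allocate 500 × 0.38273 = 191.364... → 191.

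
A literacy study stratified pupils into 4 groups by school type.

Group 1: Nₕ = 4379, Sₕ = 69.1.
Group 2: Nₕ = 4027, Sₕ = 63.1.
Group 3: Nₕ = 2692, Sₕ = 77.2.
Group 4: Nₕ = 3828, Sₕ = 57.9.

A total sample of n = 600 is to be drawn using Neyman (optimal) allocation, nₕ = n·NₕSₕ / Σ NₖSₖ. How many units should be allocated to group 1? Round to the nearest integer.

1: NₕSₕ = 4379·69.1 = 302588.9
2: NₕSₕ = 4027·63.1 = 254103.7
3: NₕSₕ = 2692·77.2 = 207822.4
4: NₕSₕ = 3828·57.9 = 221641.2
Σ NₕSₕ = 986156.2.
n_1 = 600·302588.9/986156.2 = 184.102... → 184.

184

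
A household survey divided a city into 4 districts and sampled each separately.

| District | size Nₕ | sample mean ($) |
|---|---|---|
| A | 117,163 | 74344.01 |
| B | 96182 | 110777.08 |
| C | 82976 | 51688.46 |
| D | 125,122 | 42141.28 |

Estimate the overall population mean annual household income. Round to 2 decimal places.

N = 421443; weights Wₕ = Nₕ/N = (0.2780, 0.2282, 0.1969, 0.2969).
x̄_st = Σ Wₕ·x̄ₕ = 0.2780·74344.01 + 0.2282·110777.08 + 0.1969·51688.46 + 0.2969·42141.28 ≈ 68637.5886...
→ 68637.59.

68637.59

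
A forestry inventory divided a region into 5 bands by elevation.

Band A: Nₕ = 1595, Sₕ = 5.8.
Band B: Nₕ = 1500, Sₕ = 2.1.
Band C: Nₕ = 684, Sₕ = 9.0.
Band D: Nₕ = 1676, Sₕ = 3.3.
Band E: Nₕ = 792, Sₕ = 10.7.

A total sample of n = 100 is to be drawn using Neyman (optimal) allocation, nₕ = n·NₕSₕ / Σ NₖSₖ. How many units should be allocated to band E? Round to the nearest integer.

26

Σ NₕSₕ = 1595·5.8 + 1500·2.1 + 684·9.0 + 1676·3.3 + 792·10.7 = 32562.2.
Share for E: 8474.4/32562.2 = 0.26025.
n_E = 100 × 0.26025 = 26.025... → 26.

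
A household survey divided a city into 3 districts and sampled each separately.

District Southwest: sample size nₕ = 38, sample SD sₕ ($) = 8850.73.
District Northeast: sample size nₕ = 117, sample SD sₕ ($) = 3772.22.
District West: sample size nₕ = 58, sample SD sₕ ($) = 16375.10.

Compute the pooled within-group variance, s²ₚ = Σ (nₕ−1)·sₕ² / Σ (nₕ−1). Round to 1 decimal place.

Degrees of freedom: 37 + 116 + 57 = 210.
Σ(nₕ−1)sₕ² = 37·78335421.5329 + 116·14229643.7284 + 57·268143900.01 = 19833251569.7817.
s²ₚ = 19833251569.7817 / 210 = 94444055.094... → 94444055.1.

94444055.1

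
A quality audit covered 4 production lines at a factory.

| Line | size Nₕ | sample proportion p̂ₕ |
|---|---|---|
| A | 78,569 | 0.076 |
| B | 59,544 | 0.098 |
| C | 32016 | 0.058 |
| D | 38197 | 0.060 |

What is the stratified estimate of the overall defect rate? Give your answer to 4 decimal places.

0.0766

Wₕ = Nₕ/N with N = 208326: 0.3771, 0.2858, 0.1537, 0.1834.
p̂_st = 0.3771·0.076 + 0.2858·0.098 + 0.1537·0.058 + 0.1834·0.060 ≈ 0.076588... → 0.0766.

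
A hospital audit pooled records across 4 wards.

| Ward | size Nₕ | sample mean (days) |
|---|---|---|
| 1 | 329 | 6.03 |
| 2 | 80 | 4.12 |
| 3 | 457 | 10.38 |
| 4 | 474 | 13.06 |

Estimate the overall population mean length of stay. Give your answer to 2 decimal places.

x̄_st = (Σ Nₕx̄ₕ) / (Σ Nₕ) = (329·6.03 + 80·4.12 + 457·10.38 + 474·13.06) / 1340
= 13247.57 / 1340 = 9.8862... → 9.89.

9.89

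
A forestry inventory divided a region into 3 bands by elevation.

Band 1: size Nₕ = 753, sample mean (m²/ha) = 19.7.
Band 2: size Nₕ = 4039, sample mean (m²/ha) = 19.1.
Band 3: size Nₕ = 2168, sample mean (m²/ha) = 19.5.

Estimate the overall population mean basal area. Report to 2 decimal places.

19.29

N = 753 + 4039 + 2168 = 6960.
The stratified mean weights each stratum mean by its population share Nₕ/N.
Σ Nₕx̄ₕ = 753·19.7 + 4039·19.1 + 2168·19.5 = 14834.1 + 77144.9 + 42276 = 134255.
Divide by N: 134255 / 6960 = 19.2895... → 19.29.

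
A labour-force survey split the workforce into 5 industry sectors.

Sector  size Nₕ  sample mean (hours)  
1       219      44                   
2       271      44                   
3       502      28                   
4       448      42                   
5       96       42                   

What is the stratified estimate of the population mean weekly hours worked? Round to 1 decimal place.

N = 1536; weights Wₕ = Nₕ/N = (0.1426, 0.1764, 0.3268, 0.2917, 0.0625).
x̄_st = Σ Wₕ·x̄ₕ = 0.1426·44 + 0.1764·44 + 0.3268·28 + 0.2917·42 + 0.0625·42 ≈ 38.063...
→ 38.1.

38.1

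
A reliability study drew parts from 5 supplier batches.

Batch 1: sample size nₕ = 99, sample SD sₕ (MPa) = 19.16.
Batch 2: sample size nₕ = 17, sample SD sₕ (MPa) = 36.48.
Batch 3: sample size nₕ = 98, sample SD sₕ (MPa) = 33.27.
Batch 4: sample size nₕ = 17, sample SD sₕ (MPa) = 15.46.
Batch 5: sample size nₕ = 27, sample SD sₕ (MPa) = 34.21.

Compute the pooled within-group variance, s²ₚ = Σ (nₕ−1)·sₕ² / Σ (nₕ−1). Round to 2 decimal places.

786.13

1: (99−1)·19.16² = 98·367.1056 = 35976.3488
2: (17−1)·36.48² = 16·1330.7904 = 21292.6464
3: (98−1)·33.27² = 97·1106.8929 = 107368.6113
4: (17−1)·15.46² = 16·239.0116 = 3824.1856
5: (27−1)·34.21² = 26·1170.3241 = 30428.4266
Numerator = 198890.2187; denominator = Σ(nₕ−1) = 253.
s²ₚ = 198890.2187/253 = 786.1273... → 786.13.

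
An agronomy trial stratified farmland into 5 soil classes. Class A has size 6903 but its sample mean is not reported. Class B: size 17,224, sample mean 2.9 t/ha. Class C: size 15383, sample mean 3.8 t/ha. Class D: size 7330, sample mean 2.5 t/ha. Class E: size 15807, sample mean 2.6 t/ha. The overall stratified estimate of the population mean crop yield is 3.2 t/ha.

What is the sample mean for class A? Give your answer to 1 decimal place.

N = 6903 + 17224 + 15383 + 7330 + 15807 = 62647.
Overall total = μ·N = 3.2·62647 = 200470.4.
Subtract the known strata: 17224·2.9 + 15383·3.8 + 7330·2.5 + 15807·2.6 = 167828.2.
Remaining total for class A: 200470.4 − 167828.2 = 32642.2.
Divide by its size: 32642.2 / 6903 = 4.729... → 4.7.

4.7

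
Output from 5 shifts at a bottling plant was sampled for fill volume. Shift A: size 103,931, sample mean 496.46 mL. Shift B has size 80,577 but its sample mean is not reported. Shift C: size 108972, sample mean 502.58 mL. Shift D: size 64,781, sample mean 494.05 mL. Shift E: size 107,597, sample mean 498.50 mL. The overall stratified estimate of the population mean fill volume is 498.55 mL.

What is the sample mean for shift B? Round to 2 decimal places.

N = 103931 + 80577 + 108972 + 64781 + 107597 = 465858.
Overall total = μ·N = 498.55·465858 = 232253505.9.
Subtract the known strata: 103931·496.46 + 108972·502.58 + 64781·494.05 + 107597·498.50 = 192006889.57.
Remaining total for shift B: 232253505.9 − 192006889.57 = 40246616.33.
Divide by its size: 40246616.33 / 80577 = 499.4802... → 499.48.

499.48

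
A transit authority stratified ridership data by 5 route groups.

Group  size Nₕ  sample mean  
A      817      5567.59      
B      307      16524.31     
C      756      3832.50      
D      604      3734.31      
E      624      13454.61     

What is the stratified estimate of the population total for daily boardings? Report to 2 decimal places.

23170254.08

Population total = Σ Nₕ·x̄ₕ (each stratum's size times its mean).
817·5567.59 + 307·16524.31 + 756·3832.50 + 604·3734.31 + 624·13454.61 = 4548721.03 + 5072963.17 + 2897370 + 2255523.24 + 8395676.64 = 23170254.08.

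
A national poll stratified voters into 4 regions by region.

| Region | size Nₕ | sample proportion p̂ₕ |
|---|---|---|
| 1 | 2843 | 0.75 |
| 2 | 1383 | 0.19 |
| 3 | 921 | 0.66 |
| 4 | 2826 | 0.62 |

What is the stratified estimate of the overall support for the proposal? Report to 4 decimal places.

N = 2843 + 1383 + 921 + 2826 = 7973.
Overall proportion = Σ (Nₕ/N)·p̂ₕ.
Σ Nₕp̂ₕ = 2132.25 + 262.77 + 607.86 + 1752.12 = 4755.
4755 / 7973 = 0.596388... → 0.5964.

0.5964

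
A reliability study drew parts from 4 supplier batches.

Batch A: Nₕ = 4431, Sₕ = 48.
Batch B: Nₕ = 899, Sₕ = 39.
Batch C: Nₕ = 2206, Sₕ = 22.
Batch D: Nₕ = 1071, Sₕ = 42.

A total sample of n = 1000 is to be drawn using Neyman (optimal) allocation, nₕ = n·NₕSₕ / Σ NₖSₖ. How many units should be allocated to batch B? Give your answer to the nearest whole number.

103

A: NₕSₕ = 4431·48 = 212688
B: NₕSₕ = 899·39 = 35061
C: NₕSₕ = 2206·22 = 48532
D: NₕSₕ = 1071·42 = 44982
Σ NₕSₕ = 341263.
n_B = 1000·35061/341263 = 102.739... → 103.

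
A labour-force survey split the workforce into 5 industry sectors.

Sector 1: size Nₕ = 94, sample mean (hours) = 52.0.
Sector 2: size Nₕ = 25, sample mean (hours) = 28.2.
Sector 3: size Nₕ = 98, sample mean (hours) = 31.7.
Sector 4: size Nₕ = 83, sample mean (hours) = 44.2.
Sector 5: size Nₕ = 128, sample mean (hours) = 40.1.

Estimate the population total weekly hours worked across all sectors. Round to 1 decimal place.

17501.0

1: 94·52.0 = 4888
2: 25·28.2 = 705
3: 98·31.7 = 3106.6
4: 83·44.2 = 3668.6
5: 128·40.1 = 5132.8
τ̂ = Σ Nₕx̄ₕ = 17501.0.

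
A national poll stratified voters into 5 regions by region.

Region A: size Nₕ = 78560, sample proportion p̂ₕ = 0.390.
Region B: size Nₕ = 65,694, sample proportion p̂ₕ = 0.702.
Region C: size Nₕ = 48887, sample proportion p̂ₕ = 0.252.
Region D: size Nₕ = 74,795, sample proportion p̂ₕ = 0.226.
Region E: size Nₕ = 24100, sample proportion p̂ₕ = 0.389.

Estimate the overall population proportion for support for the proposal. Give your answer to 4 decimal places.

0.3950

N = 78560 + 65694 + 48887 + 74795 + 24100 = 292036.
Overall proportion = Σ (Nₕ/N)·p̂ₕ.
Σ Nₕp̂ₕ = 30638.4 + 46117.188 + 12319.524 + 16903.67 + 9374.9 = 115353.682.
115353.682 / 292036 = 0.394998... → 0.3950.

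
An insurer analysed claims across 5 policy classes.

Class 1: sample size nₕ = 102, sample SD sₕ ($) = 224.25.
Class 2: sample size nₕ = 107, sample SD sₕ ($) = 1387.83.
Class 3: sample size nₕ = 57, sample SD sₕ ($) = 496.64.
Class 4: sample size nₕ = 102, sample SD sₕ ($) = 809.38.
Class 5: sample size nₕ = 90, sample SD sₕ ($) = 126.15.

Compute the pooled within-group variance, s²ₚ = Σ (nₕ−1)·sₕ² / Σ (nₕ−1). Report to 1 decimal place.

641581.1

1: (102−1)·224.25² = 101·50288.0625 = 5079094.3125
2: (107−1)·1387.83² = 106·1926072.1089 = 204163643.5434
3: (57−1)·496.64² = 56·246651.2896 = 13812472.2176
4: (102−1)·809.38² = 101·655095.9844 = 66164694.4244
5: (90−1)·126.15² = 89·15913.8225 = 1416330.2025
Numerator = 290636234.7004; denominator = Σ(nₕ−1) = 453.
s²ₚ = 290636234.7004/453 = 641581.092... → 641581.1.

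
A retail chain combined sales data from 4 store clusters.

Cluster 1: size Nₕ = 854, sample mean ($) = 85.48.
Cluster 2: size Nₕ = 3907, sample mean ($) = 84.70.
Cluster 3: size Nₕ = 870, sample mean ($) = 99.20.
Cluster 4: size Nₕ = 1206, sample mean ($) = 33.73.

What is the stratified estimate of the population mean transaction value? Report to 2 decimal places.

x̄_st = (Σ Nₕx̄ₕ) / (Σ Nₕ) = (854·85.48 + 3907·84.70 + 870·99.20 + 1206·33.73) / 6837
= 530905.2 / 6837 = 77.6518... → 77.65.

77.65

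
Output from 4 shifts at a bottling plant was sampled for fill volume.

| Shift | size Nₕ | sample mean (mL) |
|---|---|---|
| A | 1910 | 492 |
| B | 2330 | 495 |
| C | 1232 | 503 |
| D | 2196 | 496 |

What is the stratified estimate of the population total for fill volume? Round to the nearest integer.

Estimate total by summing Nₕ·x̄ₕ over strata.
1910·492 + 2330·495 + 1232·503 + 2196·496 = 939720 + 1153350 + 619696 + 1089216 = 3801982.

3801982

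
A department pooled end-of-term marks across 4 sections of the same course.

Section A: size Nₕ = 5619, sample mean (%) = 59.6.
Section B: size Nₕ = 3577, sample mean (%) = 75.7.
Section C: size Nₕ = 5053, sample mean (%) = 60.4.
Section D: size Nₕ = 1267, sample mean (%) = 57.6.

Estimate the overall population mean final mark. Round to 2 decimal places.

63.41

x̄_st = (Σ Nₕx̄ₕ) / (Σ Nₕ) = (5619·59.6 + 3577·75.7 + 5053·60.4 + 1267·57.6) / 15516
= 983851.7 / 15516 = 63.4088... → 63.41.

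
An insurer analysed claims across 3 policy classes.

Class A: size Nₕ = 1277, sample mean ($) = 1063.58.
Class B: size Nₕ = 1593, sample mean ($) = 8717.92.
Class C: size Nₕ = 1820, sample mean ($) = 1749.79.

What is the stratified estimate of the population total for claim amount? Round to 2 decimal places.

18430456.02

A: 1277·1063.58 = 1358191.66
B: 1593·8717.92 = 13887646.56
C: 1820·1749.79 = 3184617.8
τ̂ = Σ Nₕx̄ₕ = 18430456.02.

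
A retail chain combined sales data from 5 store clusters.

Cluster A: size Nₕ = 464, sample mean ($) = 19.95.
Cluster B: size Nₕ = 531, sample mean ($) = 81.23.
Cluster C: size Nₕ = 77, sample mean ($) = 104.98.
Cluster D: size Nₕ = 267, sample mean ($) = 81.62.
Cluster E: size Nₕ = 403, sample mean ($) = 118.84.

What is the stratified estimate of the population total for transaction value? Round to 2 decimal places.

130158.45

Estimate total by summing Nₕ·x̄ₕ over strata.
464·19.95 + 531·81.23 + 77·104.98 + 267·81.62 + 403·118.84 = 9256.8 + 43133.13 + 8083.46 + 21792.54 + 47892.52 = 130158.45.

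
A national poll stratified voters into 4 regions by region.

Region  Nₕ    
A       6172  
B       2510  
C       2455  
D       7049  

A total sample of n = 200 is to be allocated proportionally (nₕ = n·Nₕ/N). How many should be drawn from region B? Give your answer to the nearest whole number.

N = 6172 + 2510 + 2455 + 7049 = 18186.
n_B = 200·2510/18186 = 27.604... → 28.

28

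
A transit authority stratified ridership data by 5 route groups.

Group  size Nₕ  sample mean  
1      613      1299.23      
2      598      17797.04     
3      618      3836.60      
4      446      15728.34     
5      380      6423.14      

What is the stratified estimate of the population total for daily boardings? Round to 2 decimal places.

23265709.55

Population total = Σ Nₕ·x̄ₕ (each stratum's size times its mean).
613·1299.23 + 598·17797.04 + 618·3836.60 + 446·15728.34 + 380·6423.14 = 796427.99 + 10642629.92 + 2371018.8 + 7014839.64 + 2440793.2 = 23265709.55.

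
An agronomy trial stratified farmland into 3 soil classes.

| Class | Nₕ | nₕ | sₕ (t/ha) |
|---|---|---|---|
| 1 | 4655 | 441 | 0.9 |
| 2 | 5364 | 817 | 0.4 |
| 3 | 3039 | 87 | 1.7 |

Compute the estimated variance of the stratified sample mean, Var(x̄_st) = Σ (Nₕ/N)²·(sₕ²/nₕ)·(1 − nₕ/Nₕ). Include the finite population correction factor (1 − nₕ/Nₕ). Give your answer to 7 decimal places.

N = 13058; Wₕ = Nₕ/N.
class 1: (4655/13058)²·0.9²/441·(1 − 441/4655) = 0.0002113038
class 2: (5364/13058)²·0.4²/817·(1 − 817/5364) = 0.0000280129
class 3: (3039/13058)²·1.7²/87·(1 − 87/3039) = 0.0017477218
Sum = 0.0019870386 → 0.0019870.

0.0019870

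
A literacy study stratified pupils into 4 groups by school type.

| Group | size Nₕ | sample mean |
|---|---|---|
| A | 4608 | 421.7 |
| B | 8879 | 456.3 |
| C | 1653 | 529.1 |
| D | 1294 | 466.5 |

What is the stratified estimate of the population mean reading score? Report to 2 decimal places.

x̄_st = (Σ Nₕx̄ₕ) / (Σ Nₕ) = (4608·421.7 + 8879·456.3 + 1653·529.1 + 1294·466.5) / 16434
= 7472934.6 / 16434 = 454.7240... → 454.72.

454.72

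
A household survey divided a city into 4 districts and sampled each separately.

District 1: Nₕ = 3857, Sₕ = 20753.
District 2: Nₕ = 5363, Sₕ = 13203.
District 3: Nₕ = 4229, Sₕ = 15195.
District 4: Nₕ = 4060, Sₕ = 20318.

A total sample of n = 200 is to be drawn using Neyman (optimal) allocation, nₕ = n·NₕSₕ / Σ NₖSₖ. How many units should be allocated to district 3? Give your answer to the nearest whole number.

Σ NₕSₕ = 3857·20753 + 5363·13203 + 4229·15195 + 4060·20318 = 297602745.
Share for 3: 64259655/297602745 = 0.21592.
n_3 = 200 × 0.21592 = 43.185... → 43.

43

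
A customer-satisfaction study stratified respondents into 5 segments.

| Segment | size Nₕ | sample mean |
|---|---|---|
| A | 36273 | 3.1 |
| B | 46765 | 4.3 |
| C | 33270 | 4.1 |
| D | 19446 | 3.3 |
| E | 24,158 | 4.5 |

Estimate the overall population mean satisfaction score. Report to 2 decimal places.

N = 159912; weights Wₕ = Nₕ/N = (0.2268, 0.2924, 0.2081, 0.1216, 0.1511).
x̄_st = Σ Wₕ·x̄ₕ = 0.2268·3.1 + 0.2924·4.3 + 0.2081·4.1 + 0.1216·3.3 + 0.1511·4.5 ≈ 3.8948...
→ 3.89.

3.89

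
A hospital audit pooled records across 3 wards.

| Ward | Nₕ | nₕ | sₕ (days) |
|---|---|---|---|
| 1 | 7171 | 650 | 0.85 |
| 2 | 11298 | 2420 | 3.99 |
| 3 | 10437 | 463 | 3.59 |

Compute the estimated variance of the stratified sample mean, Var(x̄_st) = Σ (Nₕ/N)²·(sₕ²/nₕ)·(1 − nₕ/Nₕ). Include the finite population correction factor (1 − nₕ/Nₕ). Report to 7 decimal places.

N = 28906; Wₕ = Nₕ/N.
ward 1: (7171/28906)²·0.85²/650·(1 − 650/7171) = 0.0000622075
ward 2: (11298/28906)²·3.99²/2420·(1 − 2420/11298) = 0.0007897164
ward 3: (10437/28906)²·3.59²/463·(1 − 463/10437) = 0.0034679830
Sum = 0.0043199068 → 0.0043199.

0.0043199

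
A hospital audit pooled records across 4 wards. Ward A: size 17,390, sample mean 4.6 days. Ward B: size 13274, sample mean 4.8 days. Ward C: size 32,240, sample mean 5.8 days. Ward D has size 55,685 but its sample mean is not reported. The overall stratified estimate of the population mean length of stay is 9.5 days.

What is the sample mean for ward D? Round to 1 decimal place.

N = 17390 + 13274 + 32240 + 55685 = 118589.
Overall total = μ·N = 9.5·118589 = 1126595.5.
Subtract the known strata: 17390·4.6 + 13274·4.8 + 32240·5.8 = 330701.2.
Remaining total for ward D: 1126595.5 − 330701.2 = 795894.3.
Divide by its size: 795894.3 / 55685 = 14.293... → 14.3.

14.3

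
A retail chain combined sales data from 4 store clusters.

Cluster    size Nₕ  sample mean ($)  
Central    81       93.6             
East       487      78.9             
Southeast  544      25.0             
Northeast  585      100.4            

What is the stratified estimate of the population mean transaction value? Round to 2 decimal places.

69.73

N = 1697; weights Wₕ = Nₕ/N = (0.0477, 0.2870, 0.3206, 0.3447).
x̄_st = Σ Wₕ·x̄ₕ = 0.0477·93.6 + 0.2870·78.9 + 0.3206·25.0 + 0.3447·100.4 ≈ 69.7348...
→ 69.73.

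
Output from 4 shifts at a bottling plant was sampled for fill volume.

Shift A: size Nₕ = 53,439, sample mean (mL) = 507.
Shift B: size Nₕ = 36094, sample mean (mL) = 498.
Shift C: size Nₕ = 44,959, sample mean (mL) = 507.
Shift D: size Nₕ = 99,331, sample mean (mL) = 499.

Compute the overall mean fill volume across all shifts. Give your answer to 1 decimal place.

N = 233823; weights Wₕ = Nₕ/N = (0.2285, 0.1544, 0.1923, 0.4248).
x̄_st = Σ Wₕ·x̄ₕ = 0.2285·507 + 0.1544·498 + 0.1923·507 + 0.4248·499 ≈ 502.212...
→ 502.2.

502.2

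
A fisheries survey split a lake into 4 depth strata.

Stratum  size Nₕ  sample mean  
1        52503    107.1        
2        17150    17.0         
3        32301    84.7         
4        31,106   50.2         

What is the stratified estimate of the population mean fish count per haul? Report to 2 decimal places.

76.75

N = 52503 + 17150 + 32301 + 31106 = 133060.
Weight each subgroup mean by Nₕ/N and sum.
Σ Nₕx̄ₕ = 52503·107.1 + 17150·17.0 + 32301·84.7 + 31106·50.2 = 5623071.3 + 291550 + 2735894.7 + 1561521.2 = 10212037.2.
Divide by N: 10212037.2 / 133060 = 76.7476... → 76.75.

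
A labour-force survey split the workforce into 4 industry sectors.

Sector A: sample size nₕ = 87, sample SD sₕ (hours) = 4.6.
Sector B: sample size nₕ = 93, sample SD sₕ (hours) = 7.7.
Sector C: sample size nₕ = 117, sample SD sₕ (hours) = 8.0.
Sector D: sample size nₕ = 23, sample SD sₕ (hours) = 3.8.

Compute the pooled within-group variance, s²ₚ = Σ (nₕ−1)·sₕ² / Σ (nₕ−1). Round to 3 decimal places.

47.519

A: (87−1)·4.6² = 86·21.16 = 1819.76
B: (93−1)·7.7² = 92·59.29 = 5454.68
C: (117−1)·8.0² = 116·64 = 7424
D: (23−1)·3.8² = 22·14.44 = 317.68
Numerator = 15016.12; denominator = Σ(nₕ−1) = 316.
s²ₚ = 15016.12/316 = 47.51937... → 47.519.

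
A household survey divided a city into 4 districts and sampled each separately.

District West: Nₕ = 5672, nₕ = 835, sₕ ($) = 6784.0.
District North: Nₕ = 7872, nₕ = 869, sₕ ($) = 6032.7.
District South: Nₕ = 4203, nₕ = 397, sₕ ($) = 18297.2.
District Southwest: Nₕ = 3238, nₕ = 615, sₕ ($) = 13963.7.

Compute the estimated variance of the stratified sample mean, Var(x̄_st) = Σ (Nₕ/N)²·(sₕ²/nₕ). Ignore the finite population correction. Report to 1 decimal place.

N = 20985; Wₕ = Nₕ/N.
district West: (5672/20985)²·6784.0²/835 = 4026.6112
district North: (7872/20985)²·6032.7²/869 = 5893.2641
district South: (4203/20985)²·18297.2²/397 = 33828.2551
district Southwest: (3238/20985)²·13963.7²/615 = 7548.5171
Sum = 51296.6476 → 51296.6.

51296.6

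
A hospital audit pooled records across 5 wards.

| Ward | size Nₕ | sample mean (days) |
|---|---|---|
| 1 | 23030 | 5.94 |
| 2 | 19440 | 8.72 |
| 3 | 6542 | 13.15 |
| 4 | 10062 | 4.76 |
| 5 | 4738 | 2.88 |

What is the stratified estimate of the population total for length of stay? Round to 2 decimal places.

Estimate total by summing Nₕ·x̄ₕ over strata.
23030·5.94 + 19440·8.72 + 6542·13.15 + 10062·4.76 + 4738·2.88 = 136798.2 + 169516.8 + 86027.3 + 47895.12 + 13645.44 = 453882.86.

453882.86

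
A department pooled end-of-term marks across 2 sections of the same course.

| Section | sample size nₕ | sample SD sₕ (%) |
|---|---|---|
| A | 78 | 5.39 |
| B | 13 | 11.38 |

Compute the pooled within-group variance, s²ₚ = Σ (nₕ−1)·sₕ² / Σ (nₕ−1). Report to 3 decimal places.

42.596

Degrees of freedom: 77 + 12 = 89.
Σ(nₕ−1)sₕ² = 77·29.0521 + 12·129.5044 = 3791.0645.
s²ₚ = 3791.0645 / 89 = 42.59623... → 42.596.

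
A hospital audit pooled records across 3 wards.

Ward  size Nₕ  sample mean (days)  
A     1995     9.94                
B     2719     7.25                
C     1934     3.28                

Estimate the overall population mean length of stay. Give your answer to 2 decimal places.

N = 6648; weights Wₕ = Nₕ/N = (0.3001, 0.4090, 0.2909).
x̄_st = Σ Wₕ·x̄ₕ = 0.3001·9.94 + 0.4090·7.25 + 0.2909·3.28 ≈ 6.9023...
→ 6.90.

6.90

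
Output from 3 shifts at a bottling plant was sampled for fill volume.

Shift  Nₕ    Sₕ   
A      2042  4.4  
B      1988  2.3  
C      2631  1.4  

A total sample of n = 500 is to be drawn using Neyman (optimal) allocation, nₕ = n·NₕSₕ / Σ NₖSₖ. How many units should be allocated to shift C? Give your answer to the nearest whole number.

A: NₕSₕ = 2042·4.4 = 8984.8
B: NₕSₕ = 1988·2.3 = 4572.4
C: NₕSₕ = 2631·1.4 = 3683.4
Σ NₕSₕ = 17240.6.
n_C = 500·3683.4/17240.6 = 106.823... → 107.

107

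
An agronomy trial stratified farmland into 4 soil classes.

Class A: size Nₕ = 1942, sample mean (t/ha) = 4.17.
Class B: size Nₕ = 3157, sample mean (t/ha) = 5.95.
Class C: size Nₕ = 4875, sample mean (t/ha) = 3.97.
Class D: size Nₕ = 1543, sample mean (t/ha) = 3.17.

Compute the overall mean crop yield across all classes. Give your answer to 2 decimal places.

x̄_st = (Σ Nₕx̄ₕ) / (Σ Nₕ) = (1942·4.17 + 3157·5.95 + 4875·3.97 + 1543·3.17) / 11517
= 51127.35 / 11517 = 4.4393... → 4.44.

4.44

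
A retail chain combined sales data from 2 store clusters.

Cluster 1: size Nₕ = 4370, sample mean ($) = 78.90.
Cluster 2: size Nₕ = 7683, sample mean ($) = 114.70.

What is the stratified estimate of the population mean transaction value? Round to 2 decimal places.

101.72

x̄_st = (Σ Nₕx̄ₕ) / (Σ Nₕ) = (4370·78.90 + 7683·114.70) / 12053
= 1226033.1 / 12053 = 101.7202... → 101.72.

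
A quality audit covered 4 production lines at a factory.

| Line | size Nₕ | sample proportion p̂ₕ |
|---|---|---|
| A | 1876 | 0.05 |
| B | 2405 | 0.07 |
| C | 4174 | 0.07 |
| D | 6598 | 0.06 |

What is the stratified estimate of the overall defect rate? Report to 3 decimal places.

N = 1876 + 2405 + 4174 + 6598 = 15053.
Overall proportion = Σ (Nₕ/N)·p̂ₕ.
Σ Nₕp̂ₕ = 93.8 + 168.35 + 292.18 + 395.88 = 950.21.
950.21 / 15053 = 0.06312... → 0.063.

0.063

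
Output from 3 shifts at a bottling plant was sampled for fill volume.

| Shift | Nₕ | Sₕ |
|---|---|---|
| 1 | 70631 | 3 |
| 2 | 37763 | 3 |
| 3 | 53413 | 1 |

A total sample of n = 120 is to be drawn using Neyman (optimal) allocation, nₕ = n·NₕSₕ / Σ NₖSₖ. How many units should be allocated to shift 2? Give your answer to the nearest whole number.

1: NₕSₕ = 70631·3 = 211893
2: NₕSₕ = 37763·3 = 113289
3: NₕSₕ = 53413·1 = 53413
Σ NₕSₕ = 378595.
n_2 = 120·113289/378595 = 35.908... → 36.

36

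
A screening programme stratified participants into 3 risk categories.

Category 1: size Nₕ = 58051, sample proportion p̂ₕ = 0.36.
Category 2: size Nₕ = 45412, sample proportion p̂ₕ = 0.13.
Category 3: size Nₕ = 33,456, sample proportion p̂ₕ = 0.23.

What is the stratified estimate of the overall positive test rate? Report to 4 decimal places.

N = 58051 + 45412 + 33456 = 136919.
Overall proportion = Σ (Nₕ/N)·p̂ₕ.
Σ Nₕp̂ₕ = 20898.36 + 5903.56 + 7694.88 = 34496.8.
34496.8 / 136919 = 0.251950... → 0.2520.

0.2520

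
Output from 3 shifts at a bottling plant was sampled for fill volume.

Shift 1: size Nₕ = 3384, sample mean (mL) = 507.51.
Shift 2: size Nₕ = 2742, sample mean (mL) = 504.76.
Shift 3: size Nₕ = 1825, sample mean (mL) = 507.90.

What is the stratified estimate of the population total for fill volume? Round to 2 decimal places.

4028383.26

1: 3384·507.51 = 1717413.84
2: 2742·504.76 = 1384051.92
3: 1825·507.90 = 926917.5
τ̂ = Σ Nₕx̄ₕ = 4028383.26.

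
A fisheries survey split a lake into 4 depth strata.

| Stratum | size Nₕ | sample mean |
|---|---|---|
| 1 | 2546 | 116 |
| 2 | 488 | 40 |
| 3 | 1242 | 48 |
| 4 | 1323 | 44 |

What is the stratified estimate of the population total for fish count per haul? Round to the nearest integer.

432684

1: 2546·116 = 295336
2: 488·40 = 19520
3: 1242·48 = 59616
4: 1323·44 = 58212
τ̂ = Σ Nₕx̄ₕ = 432684.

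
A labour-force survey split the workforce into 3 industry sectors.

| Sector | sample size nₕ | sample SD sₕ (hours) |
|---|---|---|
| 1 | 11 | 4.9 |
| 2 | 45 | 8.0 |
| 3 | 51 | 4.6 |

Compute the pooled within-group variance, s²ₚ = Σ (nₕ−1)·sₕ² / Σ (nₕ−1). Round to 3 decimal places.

1: (11−1)·4.9² = 10·24.01 = 240.1
2: (45−1)·8.0² = 44·64 = 2816
3: (51−1)·4.6² = 50·21.16 = 1058
Numerator = 4114.1; denominator = Σ(nₕ−1) = 104.
s²ₚ = 4114.1/104 = 39.55865... → 39.559.

39.559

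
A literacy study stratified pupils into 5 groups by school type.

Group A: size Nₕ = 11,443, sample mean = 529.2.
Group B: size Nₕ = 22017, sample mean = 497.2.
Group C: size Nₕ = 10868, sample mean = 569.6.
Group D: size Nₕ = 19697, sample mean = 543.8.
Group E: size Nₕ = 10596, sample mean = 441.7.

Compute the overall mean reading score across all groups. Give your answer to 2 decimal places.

517.07

x̄_st = (Σ Nₕx̄ₕ) / (Σ Nₕ) = (11443·529.2 + 22017·497.2 + 10868·569.6 + 19697·543.8 + 10596·441.7) / 74621
= 38584382.6 / 74621 = 517.0714... → 517.07.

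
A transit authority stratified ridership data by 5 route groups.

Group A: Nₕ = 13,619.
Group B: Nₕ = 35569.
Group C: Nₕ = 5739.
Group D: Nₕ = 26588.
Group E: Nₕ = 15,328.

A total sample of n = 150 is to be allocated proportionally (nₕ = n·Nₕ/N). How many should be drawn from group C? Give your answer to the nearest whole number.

9

N = 13619 + 35569 + 5739 + 26588 + 15328 = 96843.
n_C = 150·5739/96843 = 8.889... → 9.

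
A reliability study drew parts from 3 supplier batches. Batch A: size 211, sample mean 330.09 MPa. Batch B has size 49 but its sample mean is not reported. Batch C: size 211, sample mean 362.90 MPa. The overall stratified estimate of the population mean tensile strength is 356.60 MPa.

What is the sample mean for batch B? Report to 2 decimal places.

Σ Nₕx̄ₕ = N·μ, so 49·x̄_B = 471·356.60 − (211·330.09 + 211·362.90).
= 167958.6 − 146220.89 = 21737.71.
x̄_B = 21737.71 / 49 = 443.6267... → 443.63.

443.63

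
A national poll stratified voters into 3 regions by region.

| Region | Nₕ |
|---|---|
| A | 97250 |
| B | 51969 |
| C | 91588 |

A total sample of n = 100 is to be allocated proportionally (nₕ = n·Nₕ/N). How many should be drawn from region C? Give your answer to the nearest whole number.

N = 97250 + 51969 + 91588 = 240807.
n_C = 100·91588/240807 = 38.034... → 38.

38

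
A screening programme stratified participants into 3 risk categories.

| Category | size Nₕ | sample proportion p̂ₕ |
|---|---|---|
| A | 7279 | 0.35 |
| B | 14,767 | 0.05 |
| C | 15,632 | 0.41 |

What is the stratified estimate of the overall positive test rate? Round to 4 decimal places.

0.2573

Wₕ = Nₕ/N with N = 37678: 0.1932, 0.3919, 0.4149.
p̂_st = 0.1932·0.35 + 0.3919·0.05 + 0.4149·0.41 ≈ 0.257315... → 0.2573.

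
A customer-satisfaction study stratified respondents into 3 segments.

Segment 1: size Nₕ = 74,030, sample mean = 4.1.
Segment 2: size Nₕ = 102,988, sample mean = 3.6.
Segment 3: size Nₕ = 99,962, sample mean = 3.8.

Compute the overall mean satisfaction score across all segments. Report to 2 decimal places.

x̄_st = (Σ Nₕx̄ₕ) / (Σ Nₕ) = (74030·4.1 + 102988·3.6 + 99962·3.8) / 276980
= 1054135.4 / 276980 = 3.8058... → 3.81.

3.81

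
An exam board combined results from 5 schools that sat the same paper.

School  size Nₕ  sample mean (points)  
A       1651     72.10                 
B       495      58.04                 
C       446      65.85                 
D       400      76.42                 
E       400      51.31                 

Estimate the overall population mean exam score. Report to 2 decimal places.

67.28

x̄_st = (Σ Nₕx̄ₕ) / (Σ Nₕ) = (1651·72.10 + 495·58.04 + 446·65.85 + 400·76.42 + 400·51.31) / 3392
= 228228 / 3392 = 67.2842... → 67.28.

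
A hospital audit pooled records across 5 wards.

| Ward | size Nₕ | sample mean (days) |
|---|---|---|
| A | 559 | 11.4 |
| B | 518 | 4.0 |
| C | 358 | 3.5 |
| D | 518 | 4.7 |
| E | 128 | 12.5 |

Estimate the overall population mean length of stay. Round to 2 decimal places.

6.60

N = 2081; weights Wₕ = Nₕ/N = (0.2686, 0.2489, 0.1720, 0.2489, 0.0615).
x̄_st = Σ Wₕ·x̄ₕ = 0.2686·11.4 + 0.2489·4.0 + 0.1720·3.5 + 0.2489·4.7 + 0.0615·12.5 ≈ 6.5988...
→ 6.60.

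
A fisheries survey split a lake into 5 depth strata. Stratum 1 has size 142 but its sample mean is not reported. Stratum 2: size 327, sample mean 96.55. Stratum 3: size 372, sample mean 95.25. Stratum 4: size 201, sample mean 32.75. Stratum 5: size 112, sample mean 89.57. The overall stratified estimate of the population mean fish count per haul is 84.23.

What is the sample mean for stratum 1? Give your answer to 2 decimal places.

N = 142 + 327 + 372 + 201 + 112 = 1154.
Overall total = μ·N = 84.23·1154 = 97201.42.
Subtract the known strata: 327·96.55 + 372·95.25 + 201·32.75 + 112·89.57 = 83619.44.
Remaining total for stratum 1: 97201.42 − 83619.44 = 13581.98.
Divide by its size: 13581.98 / 142 = 95.6477... → 95.65.

95.65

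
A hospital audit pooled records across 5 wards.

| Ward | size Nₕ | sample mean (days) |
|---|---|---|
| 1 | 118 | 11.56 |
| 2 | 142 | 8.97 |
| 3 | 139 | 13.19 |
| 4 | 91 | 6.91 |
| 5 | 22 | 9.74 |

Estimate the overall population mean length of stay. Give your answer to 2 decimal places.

10.38

N = 118 + 142 + 139 + 91 + 22 = 512.
Weight each subgroup mean by Nₕ/N and sum.
Σ Nₕx̄ₕ = 118·11.56 + 142·8.97 + 139·13.19 + 91·6.91 + 22·9.74 = 1364.08 + 1273.74 + 1833.41 + 628.81 + 214.28 = 5314.32.
Divide by N: 5314.32 / 512 = 10.3795... → 10.38.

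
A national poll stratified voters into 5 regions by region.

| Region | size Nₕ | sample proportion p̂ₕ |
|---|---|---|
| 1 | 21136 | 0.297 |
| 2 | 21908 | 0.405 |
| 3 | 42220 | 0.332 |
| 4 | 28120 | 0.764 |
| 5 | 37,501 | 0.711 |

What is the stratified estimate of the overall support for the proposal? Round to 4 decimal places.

0.5124

N = 21136 + 21908 + 42220 + 28120 + 37501 = 150885.
Overall proportion = Σ (Nₕ/N)·p̂ₕ.
Σ Nₕp̂ₕ = 6277.392 + 8872.74 + 14017.04 + 21483.68 + 26663.211 = 77314.063.
77314.063 / 150885 = 0.512404... → 0.5124.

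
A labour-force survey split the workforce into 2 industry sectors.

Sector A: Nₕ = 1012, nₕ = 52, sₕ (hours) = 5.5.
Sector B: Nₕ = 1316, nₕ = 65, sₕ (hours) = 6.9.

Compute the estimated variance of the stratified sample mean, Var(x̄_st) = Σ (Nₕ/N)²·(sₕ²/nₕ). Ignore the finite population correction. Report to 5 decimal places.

N = 2328; Wₕ = Nₕ/N.
sector A: (1012/2328)²·5.5²/52 = 0.10993022
sector B: (1316/2328)²·6.9²/65 = 0.23406186
Sum = 0.34399208 → 0.34399.

0.34399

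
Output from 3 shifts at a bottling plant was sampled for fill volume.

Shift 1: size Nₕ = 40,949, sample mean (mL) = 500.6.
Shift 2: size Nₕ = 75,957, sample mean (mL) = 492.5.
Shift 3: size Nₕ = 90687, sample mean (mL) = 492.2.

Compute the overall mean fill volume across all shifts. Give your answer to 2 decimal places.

493.97

N = 40949 + 75957 + 90687 = 207593.
The stratified mean weights each stratum mean by its population share Nₕ/N.
Σ Nₕx̄ₕ = 40949·500.6 + 75957·492.5 + 90687·492.2 = 20499069.4 + 37408822.5 + 44636141.4 = 102544033.3.
Divide by N: 102544033.3 / 207593 = 493.9667... → 493.97.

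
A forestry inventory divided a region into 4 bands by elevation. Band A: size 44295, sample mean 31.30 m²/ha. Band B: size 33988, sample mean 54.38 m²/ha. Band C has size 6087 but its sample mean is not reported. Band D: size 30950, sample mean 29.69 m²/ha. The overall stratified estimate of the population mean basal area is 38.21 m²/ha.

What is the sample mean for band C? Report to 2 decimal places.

N = 44295 + 33988 + 6087 + 30950 = 115320.
Overall total = μ·N = 38.21·115320 = 4406377.2.
Subtract the known strata: 44295·31.30 + 33988·54.38 + 30950·29.69 = 4153606.44.
Remaining total for band C: 4406377.2 − 4153606.44 = 252770.76.
Divide by its size: 252770.76 / 6087 = 41.5263... → 41.53.

41.53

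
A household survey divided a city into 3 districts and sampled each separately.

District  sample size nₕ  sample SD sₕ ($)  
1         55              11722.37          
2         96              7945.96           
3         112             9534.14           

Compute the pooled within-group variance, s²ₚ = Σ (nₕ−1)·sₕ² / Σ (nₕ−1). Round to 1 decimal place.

Degrees of freedom: 54 + 95 + 111 = 260.
Σ(nₕ−1)sₕ² = 54·137413958.4169 + 95·63138280.3216 + 111·90899825.5396 = 23508371019.9602.
s²ₚ = 23508371019.9602 / 260 = 90416811.615... → 90416811.6.

90416811.6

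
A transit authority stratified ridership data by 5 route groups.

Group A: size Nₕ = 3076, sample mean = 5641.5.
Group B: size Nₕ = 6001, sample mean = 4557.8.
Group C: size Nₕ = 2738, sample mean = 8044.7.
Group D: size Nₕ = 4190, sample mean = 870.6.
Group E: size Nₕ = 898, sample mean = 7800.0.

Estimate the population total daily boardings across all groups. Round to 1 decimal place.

77383214.4

A: 3076·5641.5 = 17353254
B: 6001·4557.8 = 27351357.8
C: 2738·8044.7 = 22026388.6
D: 4190·870.6 = 3647814
E: 898·7800.0 = 7004400
τ̂ = Σ Nₕx̄ₕ = 77383214.4.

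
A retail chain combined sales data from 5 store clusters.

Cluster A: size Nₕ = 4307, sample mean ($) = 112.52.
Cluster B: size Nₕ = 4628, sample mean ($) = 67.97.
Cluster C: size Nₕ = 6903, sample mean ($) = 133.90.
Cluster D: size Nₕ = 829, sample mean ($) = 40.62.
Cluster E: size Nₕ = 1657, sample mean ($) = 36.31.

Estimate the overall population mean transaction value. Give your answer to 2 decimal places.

N = 18324; weights Wₕ = Nₕ/N = (0.2350, 0.2526, 0.3767, 0.0452, 0.0904).
x̄_st = Σ Wₕ·x̄ₕ = 0.2350·112.52 + 0.2526·67.97 + 0.3767·133.90 + 0.0452·40.62 + 0.0904·36.31 ≈ 99.1781...
→ 99.18.

99.18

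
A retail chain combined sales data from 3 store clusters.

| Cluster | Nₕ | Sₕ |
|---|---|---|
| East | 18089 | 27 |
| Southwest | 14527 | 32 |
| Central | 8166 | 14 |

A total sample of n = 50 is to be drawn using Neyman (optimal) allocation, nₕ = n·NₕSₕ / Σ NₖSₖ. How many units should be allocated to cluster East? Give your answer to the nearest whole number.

23

Σ NₕSₕ = 18089·27 + 14527·32 + 8166·14 = 1067591.
Share for East: 488403/1067591 = 0.45748.
n_East = 50 × 0.45748 = 22.874... → 23.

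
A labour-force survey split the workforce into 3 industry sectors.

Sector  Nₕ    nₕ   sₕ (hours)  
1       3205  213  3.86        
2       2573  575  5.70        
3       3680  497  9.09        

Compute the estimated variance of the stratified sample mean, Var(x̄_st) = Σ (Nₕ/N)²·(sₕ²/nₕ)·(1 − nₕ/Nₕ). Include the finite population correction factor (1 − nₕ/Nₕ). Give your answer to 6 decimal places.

N = 9458. Term for each stratum: Wₕ²sₕ²/nₕ·(1−nₕ/Nₕ).
Var(x̄_st) = 0.007498701 + 0.003247271 + 0.021769939 = 0.032515911 → 0.032516.

0.032516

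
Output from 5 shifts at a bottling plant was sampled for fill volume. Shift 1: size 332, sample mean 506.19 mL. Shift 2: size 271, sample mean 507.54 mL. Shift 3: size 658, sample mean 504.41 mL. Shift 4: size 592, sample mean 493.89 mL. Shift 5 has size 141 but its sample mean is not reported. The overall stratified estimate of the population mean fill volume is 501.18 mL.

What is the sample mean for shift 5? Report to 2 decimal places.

N = 332 + 271 + 658 + 592 + 141 = 1994.
Overall total = μ·N = 501.18·1994 = 999352.92.
Subtract the known strata: 332·506.19 + 271·507.54 + 658·504.41 + 592·493.89 = 929883.08.
Remaining total for shift 5: 999352.92 − 929883.08 = 69469.84.
Divide by its size: 69469.84 / 141 = 492.6939... → 492.69.

492.69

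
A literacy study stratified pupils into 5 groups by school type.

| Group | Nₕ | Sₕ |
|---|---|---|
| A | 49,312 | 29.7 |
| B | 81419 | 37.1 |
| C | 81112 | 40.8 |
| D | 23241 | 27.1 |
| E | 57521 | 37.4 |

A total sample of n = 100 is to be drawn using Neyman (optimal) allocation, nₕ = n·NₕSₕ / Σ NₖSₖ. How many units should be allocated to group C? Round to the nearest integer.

31

Σ NₕSₕ = 49312·29.7 + 81419·37.1 + 81112·40.8 + 23241·27.1 + 57521·37.4 = 10575697.4.
Share for C: 3309369.6/10575697.4 = 0.31292.
n_C = 100 × 0.31292 = 31.292... → 31.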